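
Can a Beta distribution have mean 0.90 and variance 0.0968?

No

For any Beta, Var(X) < E[X]·(1−E[X]).
Here μ(1−μ) = 0.90×0.10 = 0.0900, and 0.0968 ≥ 0.0900.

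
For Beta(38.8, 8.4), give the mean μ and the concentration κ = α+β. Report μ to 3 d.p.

μ = 0.822, κ = 47.2

κ = α+β = 38.8+8.4 = 47.2; μ = α/κ = 38.8/47.2 = 0.822.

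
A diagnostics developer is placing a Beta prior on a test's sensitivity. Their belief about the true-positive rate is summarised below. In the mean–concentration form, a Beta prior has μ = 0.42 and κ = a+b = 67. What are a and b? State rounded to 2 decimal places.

a = 28.14, b = 38.86

a = μκ = 0.42×67 = 28.14 and b = (1−μ)κ = 0.58×67 = 38.86.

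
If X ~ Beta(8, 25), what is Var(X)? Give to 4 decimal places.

0.0054

μ = 8/33 = 0.242424; Var = μ(1−μ)/(α+β+1) = 0.1836547/34 = 0.0054.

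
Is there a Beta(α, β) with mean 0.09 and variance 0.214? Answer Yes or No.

A Beta with mean μ has variance μ(1−μ)/(α+β+1) < μ(1−μ).
Here μ(1−μ) = 0.09×0.91 = 0.0819, and 0.214 ≥ 0.0819.

No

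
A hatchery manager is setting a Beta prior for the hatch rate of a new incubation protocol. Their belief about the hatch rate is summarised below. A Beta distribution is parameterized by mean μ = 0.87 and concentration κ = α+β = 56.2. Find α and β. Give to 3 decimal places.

α = 48.894, β = 7.306

α = μκ = 0.87×56.2 = 48.894 and β = (1−μ)κ = 0.13×56.2 = 7.306.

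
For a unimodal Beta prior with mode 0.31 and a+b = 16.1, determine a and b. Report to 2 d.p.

a = 5.37, b = 10.73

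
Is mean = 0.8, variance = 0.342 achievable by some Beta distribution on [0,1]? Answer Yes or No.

No

A Beta with mean μ has variance μ(1−μ)/(α+β+1) < μ(1−μ).
Here μ(1−μ) = 0.8×0.2 = 0.16, and 0.342 ≥ 0.16.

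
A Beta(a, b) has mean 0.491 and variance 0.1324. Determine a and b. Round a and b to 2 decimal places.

By moment matching, a+b = μ(1−μ)/σ² − 1 = (0.491·0.509)/0.1324 − 1 = 1.8876 − 1 = 0.8876.
Since a/(a+b) = μ, a = 0.491·0.8876 = 0.44 and b = 0.509·0.8876 = 0.45.

a = 0.44, b = 0.45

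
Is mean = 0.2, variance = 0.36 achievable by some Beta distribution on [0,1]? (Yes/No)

No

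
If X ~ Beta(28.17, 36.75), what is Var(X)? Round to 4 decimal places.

μ = 28.17/64.92 = 0.433919; Var = μ(1−μ)/(α+β+1) = 0.2456333/65.92 = 0.0037.

0.0037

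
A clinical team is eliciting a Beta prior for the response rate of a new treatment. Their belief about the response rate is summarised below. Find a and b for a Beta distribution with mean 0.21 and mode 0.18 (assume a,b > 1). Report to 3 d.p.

Let s = a+b. Mean gives a = μs = 0.21s; mode gives (a−1)/(s−2) = 0.18.
Substituting: 0.21s − 1 = 0.18(s−2) = 0.18s − 0.36, so 0.03s = 0.64 and s = 21.3333.
Then a = 0.21×21.3333 = 4.480 and b = s−a = 16.853.

a = 4.480, b = 16.853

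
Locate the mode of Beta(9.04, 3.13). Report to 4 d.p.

0.7906

With α,β > 1, mode = (α−1)/(α+β−2) = 8.04/10.17 = 0.7906.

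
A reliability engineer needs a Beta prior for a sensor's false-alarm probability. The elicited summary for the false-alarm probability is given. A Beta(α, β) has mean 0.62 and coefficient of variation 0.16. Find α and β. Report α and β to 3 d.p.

α = 14.224, β = 8.718

σ = CV·μ = 0.16×0.62 = 0.09920, so σ² = 0.009841.
s+1 = μ(1−μ)/σ² = 0.2356/0.009841 = 23.9415, so s = α+β = 22.9415.
α = μs = 14.224, β = (1−μ)s = 8.718.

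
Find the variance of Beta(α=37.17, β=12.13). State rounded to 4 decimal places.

0.0037

α+β = 49.30 and αβ = 450.8721, so Var = αβ/[(α+β)²(α+β+1)] = 450.8721/122253.647000 = 0.0037.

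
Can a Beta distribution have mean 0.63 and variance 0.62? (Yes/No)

A Beta with mean μ has variance μ(1−μ)/(α+β+1) < μ(1−μ).
Here μ(1−μ) = 0.63×0.37 = 0.2331, and 0.62 ≥ 0.2331.

No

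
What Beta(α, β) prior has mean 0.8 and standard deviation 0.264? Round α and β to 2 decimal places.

σ² = 0.264² = 0.069696.
With s = α+β, Var = μ(1−μ)/(s+1), so s+1 = (0.8×0.2)/0.069696 = 2.2957 and s = 1.2957.
α = μs = 1.04, β = (1−μ)s = 0.26.

α = 1.04, β = 0.26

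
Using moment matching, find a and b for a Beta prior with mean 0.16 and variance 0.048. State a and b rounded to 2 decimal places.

a = 0.29, b = 1.51

Let s = a+b. The Beta variance is μ(1−μ)/(s+1).
So s+1 = μ(1−μ)/σ² = (0.16×0.84)/0.048 = 0.1344/0.048 = 2.8000, giving s = 1.8000.
Then a = μs = 0.16×1.8000 = 0.29 and b = (1−μ)s = 0.84×1.8000 = 1.51.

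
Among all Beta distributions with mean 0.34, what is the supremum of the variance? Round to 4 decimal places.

0.2244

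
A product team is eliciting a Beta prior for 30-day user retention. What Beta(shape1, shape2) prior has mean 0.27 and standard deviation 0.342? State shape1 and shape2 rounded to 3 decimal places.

Variance = 0.342² = 0.116964. The moment-matching identity shape1+shape2 = μ(1−μ)/Var − 1 gives
shape1+shape2 = 0.1971/0.116964 − 1 = 0.6851, so shape1 = μ·0.6851 = 0.185 and shape2 = (1−μ)·0.6851 = 0.500.

shape1 = 0.185, shape2 = 0.500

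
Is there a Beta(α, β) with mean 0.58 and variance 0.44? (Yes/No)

The Beta variance bound is σ² < μ(1−μ).
Here μ(1−μ) = 0.58×0.42 = 0.2436, and 0.44 ≥ 0.2436.

No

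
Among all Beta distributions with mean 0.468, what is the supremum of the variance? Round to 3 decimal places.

For fixed mean μ the Beta variance is μ(1−μ)/(α+β+1), increasing as α+β decreases.
Its least upper bound (not attained) is μ(1−μ) = 0.468·0.532 = 0.249.

0.249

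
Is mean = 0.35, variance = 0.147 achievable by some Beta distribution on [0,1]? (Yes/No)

A Beta with mean μ has variance μ(1−μ)/(α+β+1) < μ(1−μ).
Here μ(1−μ) = 0.35×0.65 = 0.2275, and 0.147 < 0.2275.

Yes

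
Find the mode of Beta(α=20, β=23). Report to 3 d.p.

The density x^(α−1)(1−x)^(β−1) is maximised at (α−1)/(α+β−2) = 19/41 = 0.463.

0.463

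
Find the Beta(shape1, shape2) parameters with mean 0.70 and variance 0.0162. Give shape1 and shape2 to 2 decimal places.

shape1 = 8.37, shape2 = 3.59

By moment matching, shape1+shape2 = μ(1−μ)/σ² − 1 = (0.70·0.30)/0.0162 − 1 = 12.9630 − 1 = 11.9630.
Since shape1/(shape1+shape2) = μ, shape1 = 0.70·11.9630 = 8.37 and shape2 = 0.30·11.9630 = 3.59.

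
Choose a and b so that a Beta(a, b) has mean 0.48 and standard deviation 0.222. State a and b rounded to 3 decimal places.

Variance = 0.222² = 0.049284. The moment-matching identity a+b = μ(1−μ)/Var − 1 gives
a+b = 0.2496/0.049284 − 1 = 4.0645, so a = μ·4.0645 = 1.951 and b = (1−μ)·4.0645 = 2.114.

a = 1.951, b = 2.114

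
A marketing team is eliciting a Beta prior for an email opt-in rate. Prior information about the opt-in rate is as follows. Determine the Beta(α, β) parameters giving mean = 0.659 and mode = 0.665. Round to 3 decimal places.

With s = α+β: μ = α/s and mode = (α−1)/(s−2). Eliminating α = μs,
μs − 1 = m(s−2) ⇒ s(μ−m) = 1−2m ⇒ s = -0.330/-0.006 = 55.0000.
So α = μs = 36.245, β = (1−μ)s = 18.755.

α = 36.245, β = 18.755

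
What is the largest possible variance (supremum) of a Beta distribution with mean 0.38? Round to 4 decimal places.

0.2356

For fixed mean μ the Beta variance is μ(1−μ)/(α+β+1), increasing as α+β decreases.
Its least upper bound (not attained) is μ(1−μ) = 0.38·0.62 = 0.2356.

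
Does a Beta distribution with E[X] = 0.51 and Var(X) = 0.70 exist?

For any Beta, Var(X) < E[X]·(1−E[X]).
Here μ(1−μ) = 0.51×0.49 = 0.2499, and 0.70 ≥ 0.2499.

No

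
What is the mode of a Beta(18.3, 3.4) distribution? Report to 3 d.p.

The density x^(α−1)(1−x)^(β−1) is maximised at (α−1)/(α+β−2) = 17.3/19.7 = 0.878.

0.878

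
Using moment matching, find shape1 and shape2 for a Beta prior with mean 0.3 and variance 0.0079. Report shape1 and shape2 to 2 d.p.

By moment matching, shape1+shape2 = μ(1−μ)/σ² − 1 = (0.3·0.7)/0.0079 − 1 = 26.5823 − 1 = 25.5823.
Since shape1/(shape1+shape2) = μ, shape1 = 0.3·25.5823 = 7.67 and shape2 = 0.7·25.5823 = 17.91.

shape1 = 7.67, shape2 = 17.91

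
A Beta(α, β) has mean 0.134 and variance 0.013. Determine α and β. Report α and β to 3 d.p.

α = 1.062, β = 6.864

By moment matching, α+β = μ(1−μ)/σ² − 1 = (0.134·0.866)/0.013 − 1 = 8.9265 − 1 = 7.9265.
Since α/(α+β) = μ, α = 0.134·7.9265 = 1.062 and β = 0.866·7.9265 = 6.864.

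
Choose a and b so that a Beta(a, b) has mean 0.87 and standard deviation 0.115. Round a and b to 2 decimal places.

a = 6.57, b = 0.98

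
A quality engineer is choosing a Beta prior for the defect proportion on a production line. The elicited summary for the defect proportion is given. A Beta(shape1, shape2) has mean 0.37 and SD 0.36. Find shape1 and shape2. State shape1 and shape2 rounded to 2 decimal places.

Variance = 0.36² = 0.1296. The moment-matching identity shape1+shape2 = μ(1−μ)/Var − 1 gives
shape1+shape2 = 0.2331/0.1296 − 1 = 0.7986, so shape1 = μ·0.7986 = 0.30 and shape2 = (1−μ)·0.7986 = 0.50.

shape1 = 0.30, shape2 = 0.50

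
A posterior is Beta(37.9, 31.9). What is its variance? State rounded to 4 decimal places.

Var = αβ/[(α+β)²(α+β+1)] = (37.9×31.9)/(69.8²×70.8) = 1209.01/344940.432 = 0.0035.

0.0035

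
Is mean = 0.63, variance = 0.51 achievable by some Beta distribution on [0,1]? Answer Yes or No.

For any Beta, Var(X) < E[X]·(1−E[X]).
Here μ(1−μ) = 0.63×0.37 = 0.2331, and 0.51 ≥ 0.2331.

No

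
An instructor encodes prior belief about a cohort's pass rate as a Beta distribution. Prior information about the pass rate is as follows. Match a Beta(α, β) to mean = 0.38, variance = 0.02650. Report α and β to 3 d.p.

Write ν = α+β; then α = μν and Var = μ(1−μ)/(ν+1).
ν = μ(1−μ)/Var − 1 = 0.2356/0.02650 − 1 = 7.8906.
α = 0.38·7.8906 = 2.998, β = 0.62·7.8906 = 4.892.

α = 2.998, β = 4.892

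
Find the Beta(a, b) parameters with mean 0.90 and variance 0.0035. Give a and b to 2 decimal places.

Let s = a+b. The Beta variance is μ(1−μ)/(s+1).
So s+1 = μ(1−μ)/σ² = (0.90×0.10)/0.0035 = 0.0900/0.0035 = 25.7143, giving s = 24.7143.
Then a = μs = 0.90×24.7143 = 22.24 and b = (1−μ)s = 0.10×24.7143 = 2.47.

a = 22.24, b = 2.47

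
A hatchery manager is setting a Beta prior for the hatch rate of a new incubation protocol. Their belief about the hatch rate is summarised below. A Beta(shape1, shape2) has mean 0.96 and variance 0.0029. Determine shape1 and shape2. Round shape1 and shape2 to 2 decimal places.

Let s = shape1+shape2. The Beta variance is μ(1−μ)/(s+1).
So s+1 = μ(1−μ)/σ² = (0.96×0.04)/0.0029 = 0.0384/0.0029 = 13.2414, giving s = 12.2414.
Then shape1 = μs = 0.96×12.2414 = 11.75 and shape2 = (1−μ)s = 0.04×12.2414 = 0.49.

shape1 = 11.75, shape2 = 0.49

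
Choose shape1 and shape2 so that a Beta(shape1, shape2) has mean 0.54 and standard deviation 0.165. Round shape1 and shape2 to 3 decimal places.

shape1 = 4.387, shape2 = 3.737

σ² = 0.165² = 0.027225.
With s = shape1+shape2, Var = μ(1−μ)/(s+1), so s+1 = (0.54×0.46)/0.027225 = 9.1240 and s = 8.1240.
shape1 = μs = 4.387, shape2 = (1−μ)s = 3.737.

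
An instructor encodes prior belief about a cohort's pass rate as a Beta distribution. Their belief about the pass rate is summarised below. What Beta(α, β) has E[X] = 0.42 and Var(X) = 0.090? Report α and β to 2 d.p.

α = 0.72, β = 0.99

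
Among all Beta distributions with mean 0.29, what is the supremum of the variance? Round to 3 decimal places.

0.206

Var = μ(1−μ)/(α+β+1), which approaches μ(1−μ) as α+β → 0.
So the supremum is μ(1−μ) = 0.29×0.71 = 0.206.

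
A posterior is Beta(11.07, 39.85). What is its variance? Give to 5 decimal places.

0.00328

α+β = 50.92 and αβ = 441.1395, so Var = αβ/[(α+β)²(α+β+1)] = 441.1395/134620.585088 = 0.00328.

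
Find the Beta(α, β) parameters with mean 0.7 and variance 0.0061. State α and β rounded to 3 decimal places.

Let s = α+β. The Beta variance is μ(1−μ)/(s+1).
So s+1 = μ(1−μ)/σ² = (0.7×0.3)/0.0061 = 0.21/0.0061 = 34.4262, giving s = 33.4262.
Then α = μs = 0.7×33.4262 = 23.398 and β = (1−μ)s = 0.3×33.4262 = 10.028.

α = 23.398, β = 10.028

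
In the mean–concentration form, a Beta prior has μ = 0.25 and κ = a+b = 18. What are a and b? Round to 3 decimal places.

a = μκ = 0.25×18 = 4.500 and b = (1−μ)κ = 0.75×18 = 13.500.

a = 4.500, b = 13.500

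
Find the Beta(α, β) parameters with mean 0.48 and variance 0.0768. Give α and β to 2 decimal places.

α = 1.08, β = 1.17

Write ν = α+β; then α = μν and Var = μ(1−μ)/(ν+1).
ν = μ(1−μ)/Var − 1 = 0.2496/0.0768 − 1 = 2.2500.
α = 0.48·2.2500 = 1.08, β = 0.52·2.2500 = 1.17.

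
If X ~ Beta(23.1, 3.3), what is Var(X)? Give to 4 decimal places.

0.0040

α+β = 26.4 and αβ = 76.23, so Var = αβ/[(α+β)²(α+β+1)] = 76.23/19096.704 = 0.0040.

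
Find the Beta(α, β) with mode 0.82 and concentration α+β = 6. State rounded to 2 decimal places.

α = 4.28, β = 1.72

For α,β>1 the mode is (α−1)/(α+β−2), so α = mode·(κ−2)+1 = 0.82×4+1 = 4.28.
And β = (1−mode)·(κ−2)+1 = 0.18×4+1 = 1.72.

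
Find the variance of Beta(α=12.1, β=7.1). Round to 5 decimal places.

μ = 12.1/19.2 = 0.630208; Var = μ(1−μ)/(α+β+1) = 0.2330458/20.2 = 0.01154.

0.01154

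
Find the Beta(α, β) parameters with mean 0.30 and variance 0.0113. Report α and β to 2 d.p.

Write ν = α+β; then α = μν and Var = μ(1−μ)/(ν+1).
ν = μ(1−μ)/Var − 1 = 0.2100/0.0113 − 1 = 17.5841.
α = 0.30·17.5841 = 5.28, β = 0.70·17.5841 = 12.31.

α = 5.28, β = 12.31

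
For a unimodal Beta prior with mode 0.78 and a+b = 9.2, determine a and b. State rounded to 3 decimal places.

a = 6.616, b = 2.584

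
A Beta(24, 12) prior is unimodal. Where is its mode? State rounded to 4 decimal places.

0.6765

With α,β > 1, mode = (α−1)/(α+β−2) = 23/34 = 0.6765.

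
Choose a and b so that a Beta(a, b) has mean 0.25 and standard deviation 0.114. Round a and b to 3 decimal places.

σ² = 0.114² = 0.012996.
With s = a+b, Var = μ(1−μ)/(s+1), so s+1 = (0.25×0.75)/0.012996 = 14.4275 and s = 13.4275.
a = μs = 3.357, b = (1−μ)s = 10.071.

a = 3.357, b = 10.071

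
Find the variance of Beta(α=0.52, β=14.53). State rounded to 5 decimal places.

μ = 0.52/15.05 = 0.034551; Var = μ(1−μ)/(α+β+1) = 0.0333577/16.05 = 0.00208.

0.00208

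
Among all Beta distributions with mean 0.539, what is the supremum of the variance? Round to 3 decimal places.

0.248

Var = μ(1−μ)/(α+β+1), which approaches μ(1−μ) as α+β → 0.
So the supremum is μ(1−μ) = 0.539×0.461 = 0.248.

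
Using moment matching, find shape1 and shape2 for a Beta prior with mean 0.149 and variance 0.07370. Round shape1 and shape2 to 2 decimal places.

By moment matching, shape1+shape2 = μ(1−μ)/σ² − 1 = (0.149·0.851)/0.07370 − 1 = 1.7205 − 1 = 0.7205.
Since shape1/(shape1+shape2) = μ, shape1 = 0.149·0.7205 = 0.11 and shape2 = 0.851·0.7205 = 0.61.

shape1 = 0.11, shape2 = 0.61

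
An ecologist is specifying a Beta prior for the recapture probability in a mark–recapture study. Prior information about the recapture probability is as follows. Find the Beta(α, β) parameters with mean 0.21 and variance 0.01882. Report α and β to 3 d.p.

By moment matching, α+β = μ(1−μ)/σ² − 1 = (0.21·0.79)/0.01882 − 1 = 8.8151 − 1 = 7.8151.
Since α/(α+β) = μ, α = 0.21·7.8151 = 1.641 and β = 0.79·7.8151 = 6.174.

α = 1.641, β = 6.174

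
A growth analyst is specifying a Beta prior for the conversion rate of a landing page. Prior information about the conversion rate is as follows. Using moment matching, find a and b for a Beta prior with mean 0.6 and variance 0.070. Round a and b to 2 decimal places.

Write ν = a+b; then a = μν and Var = μ(1−μ)/(ν+1).
ν = μ(1−μ)/Var − 1 = 0.24/0.070 − 1 = 2.4286.
a = 0.6·2.4286 = 1.46, b = 0.4·2.4286 = 0.97.

a = 1.46, b = 0.97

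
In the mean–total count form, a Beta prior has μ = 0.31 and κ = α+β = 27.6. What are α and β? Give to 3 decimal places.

α = 8.556, β = 19.044

Split κ in proportion μ : (1−μ): α = 0.31·27.6 = 8.556, β = 27.6 − 8.556 = 19.044.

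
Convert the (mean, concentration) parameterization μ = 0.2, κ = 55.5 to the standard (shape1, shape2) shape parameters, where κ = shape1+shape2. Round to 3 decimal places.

shape1 = μκ = 0.2×55.5 = 11.100 and shape2 = (1−μ)κ = 0.8×55.5 = 44.400.

shape1 = 11.100, shape2 = 44.400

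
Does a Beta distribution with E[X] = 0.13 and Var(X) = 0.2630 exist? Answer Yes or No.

No

The Beta variance bound is σ² < μ(1−μ).
Here μ(1−μ) = 0.13×0.87 = 0.1131, and 0.2630 ≥ 0.1131.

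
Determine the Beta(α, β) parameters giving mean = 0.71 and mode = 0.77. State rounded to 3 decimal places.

α = 6.390, β = 2.610

Let s = α+β. Mean gives α = μs = 0.71s; mode gives (α−1)/(s−2) = 0.77.
Substituting: 0.71s − 1 = 0.77(s−2) = 0.77s − 1.54, so -0.06s = -0.54 and s = 9.0000.
Then α = 0.71×9.0000 = 6.390 and β = s−α = 2.610.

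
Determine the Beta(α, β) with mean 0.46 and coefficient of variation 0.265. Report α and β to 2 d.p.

α = 7.23, β = 8.49

σ = CV·μ = 0.265×0.46 = 0.12190, so σ² = 0.014860.
s+1 = μ(1−μ)/σ² = 0.2484/0.014860 = 16.7165, so s = α+β = 15.7165.
α = μs = 7.23, β = (1−μ)s = 8.49.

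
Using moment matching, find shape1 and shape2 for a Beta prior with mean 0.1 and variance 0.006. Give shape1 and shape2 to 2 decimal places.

shape1 = 1.40, shape2 = 12.60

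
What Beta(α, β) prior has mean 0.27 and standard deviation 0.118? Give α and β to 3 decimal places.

First σ² = 0.013924. Setting α = μn, β = (1−μ)n with n = α+β,
μ(1−μ)/(n+1) = 0.013924 ⇒ n+1 = 0.1971/0.013924 = 14.1554 ⇒ n = 13.1554.
Hence α = 0.27×13.1554 = 3.552, β = 0.73×13.1554 = 9.603.

α = 3.552, β = 9.603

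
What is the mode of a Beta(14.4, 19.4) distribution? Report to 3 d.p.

0.421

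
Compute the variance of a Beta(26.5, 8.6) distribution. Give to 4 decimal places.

Var = αβ/[(α+β)²(α+β+1)] = (26.5×8.6)/(35.1²×36.1) = 227.90/44475.561 = 0.0051.

0.0051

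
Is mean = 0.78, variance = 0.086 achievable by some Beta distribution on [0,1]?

A Beta with mean μ has variance μ(1−μ)/(α+β+1) < μ(1−μ).
Here μ(1−μ) = 0.78×0.22 = 0.1716, and 0.086 < 0.1716.

Yes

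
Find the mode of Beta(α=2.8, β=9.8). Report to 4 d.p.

The density x^(α−1)(1−x)^(β−1) is maximised at (α−1)/(α+β−2) = 1.8/10.6 = 0.1698.

0.1698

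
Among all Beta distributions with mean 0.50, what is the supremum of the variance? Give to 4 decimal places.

For fixed mean μ the Beta variance is μ(1−μ)/(α+β+1), increasing as α+β decreases.
Its least upper bound (not attained) is μ(1−μ) = 0.50·0.50 = 0.2500.

0.2500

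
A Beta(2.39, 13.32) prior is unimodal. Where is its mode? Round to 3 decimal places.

0.101

With α,β > 1, mode = (α−1)/(α+β−2) = 1.39/13.71 = 0.101.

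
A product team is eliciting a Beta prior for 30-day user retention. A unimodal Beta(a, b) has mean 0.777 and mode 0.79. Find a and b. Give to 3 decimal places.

Let s = a+b. Mean gives a = μs = 0.777s; mode gives (a−1)/(s−2) = 0.79.
Substituting: 0.777s − 1 = 0.79(s−2) = 0.79s − 1.58, so -0.013s = -0.58 and s = 44.6154.
Then a = 0.777×44.6154 = 34.666 and b = s−a = 9.949.

a = 34.666, b = 9.949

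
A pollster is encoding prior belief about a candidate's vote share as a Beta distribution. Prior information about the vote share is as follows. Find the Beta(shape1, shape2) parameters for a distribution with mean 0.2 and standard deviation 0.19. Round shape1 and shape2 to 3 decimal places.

First σ² = 0.0361. Setting shape1 = μn, shape2 = (1−μ)n with n = shape1+shape2,
μ(1−μ)/(n+1) = 0.0361 ⇒ n+1 = 0.16/0.0361 = 4.4321 ⇒ n = 3.4321.
Hence shape1 = 0.2×3.4321 = 0.686, shape2 = 0.8×3.4321 = 2.746.

shape1 = 0.686, shape2 = 2.746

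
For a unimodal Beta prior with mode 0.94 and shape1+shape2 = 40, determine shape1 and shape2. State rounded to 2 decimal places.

shape1 = 36.72, shape2 = 3.28

Mode = (shape1−1)/(κ−2) with κ = shape1+shape2, so shape1−1 = 0.94·38 = 35.72.
shape1 = 36.72; shape2 = κ − shape1 = 3.28.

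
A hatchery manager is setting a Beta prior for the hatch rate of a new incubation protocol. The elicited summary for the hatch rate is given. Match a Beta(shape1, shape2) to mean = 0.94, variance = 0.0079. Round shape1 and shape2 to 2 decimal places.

Let s = shape1+shape2. The Beta variance is μ(1−μ)/(s+1).
So s+1 = μ(1−μ)/σ² = (0.94×0.06)/0.0079 = 0.0564/0.0079 = 7.1392, giving s = 6.1392.
Then shape1 = μs = 0.94×6.1392 = 5.77 and shape2 = (1−μ)s = 0.06×6.1392 = 0.37.

shape1 = 5.77, shape2 = 0.37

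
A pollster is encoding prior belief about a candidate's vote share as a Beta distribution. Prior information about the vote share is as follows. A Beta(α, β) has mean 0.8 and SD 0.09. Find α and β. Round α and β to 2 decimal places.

σ² = 0.09² = 0.0081.
With s = α+β, Var = μ(1−μ)/(s+1), so s+1 = (0.8×0.2)/0.0081 = 19.7531 and s = 18.7531.
α = μs = 15.00, β = (1−μ)s = 3.75.

α = 15.00, β = 3.75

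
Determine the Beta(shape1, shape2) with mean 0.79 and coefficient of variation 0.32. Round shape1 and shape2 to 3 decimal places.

Var = (CV·μ)² = (0.32×0.79)² = 0.063908.
shape1+shape2 = μ(1−μ)/Var − 1 = 0.1659/0.063908 − 1 = 1.5959.
Thus shape1 = 0.79·1.5959 = 1.261 and shape2 = 0.21·1.5959 = 0.335.

shape1 = 1.261, shape2 = 0.335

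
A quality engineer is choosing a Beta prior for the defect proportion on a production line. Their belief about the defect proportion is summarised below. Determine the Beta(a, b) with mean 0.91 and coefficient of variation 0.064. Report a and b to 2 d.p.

σ = CV·μ = 0.064×0.91 = 0.05824, so σ² = 0.003392.
s+1 = μ(1−μ)/σ² = 0.0819/0.003392 = 24.1458, so s = a+b = 23.1458.
a = μs = 21.06, b = (1−μ)s = 2.08.

a = 21.06, b = 2.08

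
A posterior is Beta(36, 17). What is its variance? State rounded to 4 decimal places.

0.0040

μ = 36/53 = 0.679245; Var = μ(1−μ)/(α+β+1) = 0.2178711/54 = 0.0040.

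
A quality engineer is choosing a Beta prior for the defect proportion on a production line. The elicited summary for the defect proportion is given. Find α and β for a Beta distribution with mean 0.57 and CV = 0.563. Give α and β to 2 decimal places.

α = 0.79, β = 0.59

σ = CV·μ = 0.563×0.57 = 0.32091, so σ² = 0.102983.
s+1 = μ(1−μ)/σ² = 0.2451/0.102983 = 2.3800, so s = α+β = 1.3800.
α = μs = 0.79, β = (1−μ)s = 0.59.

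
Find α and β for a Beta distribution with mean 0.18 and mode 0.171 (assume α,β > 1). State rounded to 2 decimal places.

Let s = α+β. Mean gives α = μs = 0.18s; mode gives (α−1)/(s−2) = 0.171.
Substituting: 0.18s − 1 = 0.171(s−2) = 0.171s − 0.342, so 0.009s = 0.658 and s = 73.1111.
Then α = 0.18×73.1111 = 13.16 and β = s−α = 59.95.

α = 13.16, β = 59.95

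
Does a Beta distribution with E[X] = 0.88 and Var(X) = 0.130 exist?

No

The Beta variance bound is σ² < μ(1−μ).
Here μ(1−μ) = 0.88×0.12 = 0.1056, and 0.130 ≥ 0.1056.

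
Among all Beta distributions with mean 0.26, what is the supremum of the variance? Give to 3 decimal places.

Var = μ(1−μ)/(α+β+1), which approaches μ(1−μ) as α+β → 0.
So the supremum is μ(1−μ) = 0.26×0.74 = 0.192.

0.192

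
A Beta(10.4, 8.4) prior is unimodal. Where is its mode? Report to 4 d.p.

The density x^(α−1)(1−x)^(β−1) is maximised at (α−1)/(α+β−2) = 9.4/16.8 = 0.5595.

0.5595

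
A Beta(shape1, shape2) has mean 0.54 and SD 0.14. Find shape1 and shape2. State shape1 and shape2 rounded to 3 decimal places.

shape1 = 6.304, shape2 = 5.370

Variance = 0.14² = 0.0196. The moment-matching identity shape1+shape2 = μ(1−μ)/Var − 1 gives
shape1+shape2 = 0.2484/0.0196 − 1 = 11.6735, so shape1 = μ·11.6735 = 6.304 and shape2 = (1−μ)·11.6735 = 5.370.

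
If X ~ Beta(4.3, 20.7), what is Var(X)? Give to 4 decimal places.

0.0055

Var = αβ/[(α+β)²(α+β+1)] = (4.3×20.7)/(25.0²×26.0) = 89.01/16250.000 = 0.0055.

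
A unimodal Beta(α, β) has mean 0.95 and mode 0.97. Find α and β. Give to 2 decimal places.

α = 44.65, β = 2.35

With s = α+β: μ = α/s and mode = (α−1)/(s−2). Eliminating α = μs,
μs − 1 = m(s−2) ⇒ s(μ−m) = 1−2m ⇒ s = -0.94/-0.02 = 47.0000.
So α = μs = 44.65, β = (1−μ)s = 2.35.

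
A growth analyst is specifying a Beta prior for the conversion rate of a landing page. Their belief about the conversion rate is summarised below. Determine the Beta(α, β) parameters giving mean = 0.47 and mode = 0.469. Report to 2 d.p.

Let s = α+β. Mean gives α = μs = 0.47s; mode gives (α−1)/(s−2) = 0.469.
Substituting: 0.47s − 1 = 0.469(s−2) = 0.469s − 0.938, so 0.001s = 0.062 and s = 62.0000.
Then α = 0.47×62.0000 = 29.14 and β = s−α = 32.86.

α = 29.14, β = 32.86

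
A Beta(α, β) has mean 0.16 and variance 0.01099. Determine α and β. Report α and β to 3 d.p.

By moment matching, α+β = μ(1−μ)/σ² − 1 = (0.16·0.84)/0.01099 − 1 = 12.2293 − 1 = 11.2293.
Since α/(α+β) = μ, α = 0.16·11.2293 = 1.797 and β = 0.84·11.2293 = 9.433.

α = 1.797, β = 9.433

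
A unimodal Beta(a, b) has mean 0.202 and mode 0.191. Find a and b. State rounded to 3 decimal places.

a = 11.349, b = 44.833

Let s = a+b. Mean gives a = μs = 0.202s; mode gives (a−1)/(s−2) = 0.191.
Substituting: 0.202s − 1 = 0.191(s−2) = 0.191s − 0.382, so 0.011s = 0.618 and s = 56.1818.
Then a = 0.202×56.1818 = 11.349 and b = s−a = 44.833.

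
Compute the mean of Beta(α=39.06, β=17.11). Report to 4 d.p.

0.6954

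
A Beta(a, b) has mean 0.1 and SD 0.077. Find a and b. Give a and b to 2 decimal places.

a = 1.42, b = 12.76

First σ² = 0.005929. Setting a = μn, b = (1−μ)n with n = a+b,
μ(1−μ)/(n+1) = 0.005929 ⇒ n+1 = 0.09/0.005929 = 15.1796 ⇒ n = 14.1796.
Hence a = 0.1×14.1796 = 1.42, b = 0.9×14.1796 = 12.76.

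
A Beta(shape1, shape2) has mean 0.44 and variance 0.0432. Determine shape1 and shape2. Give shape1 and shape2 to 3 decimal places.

Let s = shape1+shape2. The Beta variance is μ(1−μ)/(s+1).
So s+1 = μ(1−μ)/σ² = (0.44×0.56)/0.0432 = 0.2464/0.0432 = 5.7037, giving s = 4.7037.
Then shape1 = μs = 0.44×4.7037 = 2.070 and shape2 = (1−μ)s = 0.56×4.7037 = 2.634.

shape1 = 2.070, shape2 = 2.634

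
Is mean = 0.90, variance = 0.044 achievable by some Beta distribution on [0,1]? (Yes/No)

Yes

For any Beta, Var(X) < E[X]·(1−E[X]).
Here μ(1−μ) = 0.90×0.10 = 0.0900, and 0.044 < 0.0900.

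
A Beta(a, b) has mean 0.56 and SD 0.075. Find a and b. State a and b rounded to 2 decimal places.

a = 23.97, b = 18.83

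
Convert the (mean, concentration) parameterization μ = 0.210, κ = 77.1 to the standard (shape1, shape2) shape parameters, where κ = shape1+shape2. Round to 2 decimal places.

shape1 = 16.19, shape2 = 60.91

shape1 = μκ = 0.210×77.1 = 16.19 and shape2 = (1−μ)κ = 0.790×77.1 = 60.91.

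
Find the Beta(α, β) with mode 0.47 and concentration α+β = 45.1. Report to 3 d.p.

α = 21.257, β = 23.843

For α,β>1 the mode is (α−1)/(α+β−2), so α = mode·(κ−2)+1 = 0.47×43.1+1 = 21.257.
And β = (1−mode)·(κ−2)+1 = 0.53×43.1+1 = 23.843.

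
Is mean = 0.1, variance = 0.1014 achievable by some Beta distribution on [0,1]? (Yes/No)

For any Beta, Var(X) < E[X]·(1−E[X]).
Here μ(1−μ) = 0.1×0.9 = 0.09, and 0.1014 ≥ 0.09.

No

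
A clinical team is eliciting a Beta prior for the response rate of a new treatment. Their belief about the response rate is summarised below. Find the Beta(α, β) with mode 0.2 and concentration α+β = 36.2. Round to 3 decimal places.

α = 7.840, β = 28.360

For α,β>1 the mode is (α−1)/(α+β−2), so α = mode·(κ−2)+1 = 0.2×34.2+1 = 7.840.
And β = (1−mode)·(κ−2)+1 = 0.8×34.2+1 = 28.360.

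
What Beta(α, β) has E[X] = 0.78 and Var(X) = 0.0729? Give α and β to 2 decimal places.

α = 1.06, β = 0.30

Let s = α+β. The Beta variance is μ(1−μ)/(s+1).
So s+1 = μ(1−μ)/σ² = (0.78×0.22)/0.0729 = 0.1716/0.0729 = 2.3539, giving s = 1.3539.
Then α = μs = 0.78×1.3539 = 1.06 and β = (1−μ)s = 0.22×1.3539 = 0.30.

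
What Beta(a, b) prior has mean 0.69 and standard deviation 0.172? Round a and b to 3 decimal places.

a = 4.299, b = 1.931

First σ² = 0.029584. Setting a = μn, b = (1−μ)n with n = a+b,
μ(1−μ)/(n+1) = 0.029584 ⇒ n+1 = 0.2139/0.029584 = 7.2303 ⇒ n = 6.2303.
Hence a = 0.69×6.2303 = 4.299, b = 0.31×6.2303 = 1.931.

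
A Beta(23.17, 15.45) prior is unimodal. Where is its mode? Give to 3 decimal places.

The density x^(α−1)(1−x)^(β−1) is maximised at (α−1)/(α+β−2) = 22.17/36.62 = 0.605.

0.605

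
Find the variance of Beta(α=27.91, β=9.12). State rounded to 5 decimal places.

0.00488

α+β = 37.03 and αβ = 254.5392, so Var = αβ/[(α+β)²(α+β+1)] = 254.5392/52147.530827 = 0.00488.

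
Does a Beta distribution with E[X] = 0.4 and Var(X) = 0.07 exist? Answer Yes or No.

For any Beta, Var(X) < E[X]·(1−E[X]).
Here μ(1−μ) = 0.4×0.6 = 0.24, and 0.07 < 0.24.

Yes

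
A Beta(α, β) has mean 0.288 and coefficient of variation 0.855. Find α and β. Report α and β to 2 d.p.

α = 0.69, β = 1.70

σ = CV·μ = 0.855×0.288 = 0.24624, so σ² = 0.060634.
s+1 = μ(1−μ)/σ² = 0.205056/0.060634 = 3.3819, so s = α+β = 2.3819.
α = μs = 0.69, β = (1−μ)s = 1.70.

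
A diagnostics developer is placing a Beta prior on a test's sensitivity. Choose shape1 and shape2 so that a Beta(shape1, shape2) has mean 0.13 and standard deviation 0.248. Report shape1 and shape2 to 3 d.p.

Variance = 0.248² = 0.061504. The moment-matching identity shape1+shape2 = μ(1−μ)/Var − 1 gives
shape1+shape2 = 0.1131/0.061504 − 1 = 0.8389, so shape1 = μ·0.8389 = 0.109 and shape2 = (1−μ)·0.8389 = 0.730.

shape1 = 0.109, shape2 = 0.730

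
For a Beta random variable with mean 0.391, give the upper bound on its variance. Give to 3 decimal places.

0.238

For fixed mean μ the Beta variance is μ(1−μ)/(α+β+1), increasing as α+β decreases.
Its least upper bound (not attained) is μ(1−μ) = 0.391·0.609 = 0.238.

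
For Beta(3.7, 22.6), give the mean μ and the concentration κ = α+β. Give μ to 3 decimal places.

μ = 0.141, κ = 26.3

κ = α+β = 3.7+22.6 = 26.3; μ = α/κ = 3.7/26.3 = 0.141.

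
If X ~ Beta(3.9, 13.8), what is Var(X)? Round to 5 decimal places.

α+β = 17.7 and αβ = 53.82, so Var = αβ/[(α+β)²(α+β+1)] = 53.82/5858.523 = 0.00919.

0.00919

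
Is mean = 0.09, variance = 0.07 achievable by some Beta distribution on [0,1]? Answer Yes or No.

The Beta variance bound is σ² < μ(1−μ).
Here μ(1−μ) = 0.09×0.91 = 0.0819, and 0.07 < 0.0819.

Yes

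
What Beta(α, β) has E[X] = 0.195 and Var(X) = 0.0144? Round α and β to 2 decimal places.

By moment matching, α+β = μ(1−μ)/σ² − 1 = (0.195·0.805)/0.0144 − 1 = 10.9010 − 1 = 9.9010.
Since α/(α+β) = μ, α = 0.195·9.9010 = 1.93 and β = 0.805·9.9010 = 7.97.

α = 1.93, β = 7.97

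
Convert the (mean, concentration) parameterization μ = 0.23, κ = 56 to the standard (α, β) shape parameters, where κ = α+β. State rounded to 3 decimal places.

α = 12.880, β = 43.120

α = μκ = 0.23×56 = 12.880 and β = (1−μ)κ = 0.77×56 = 43.120.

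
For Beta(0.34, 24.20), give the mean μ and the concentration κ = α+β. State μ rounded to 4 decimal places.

κ = α+β = 0.34+24.20 = 24.54; μ = α/κ = 0.34/24.54 = 0.0139.

μ = 0.0139, κ = 24.54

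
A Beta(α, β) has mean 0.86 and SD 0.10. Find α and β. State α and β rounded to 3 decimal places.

σ² = 0.10² = 0.0100.
With s = α+β, Var = μ(1−μ)/(s+1), so s+1 = (0.86×0.14)/0.0100 = 12.0400 and s = 11.0400.
α = μs = 9.494, β = (1−μ)s = 1.546.

α = 9.494, β = 1.546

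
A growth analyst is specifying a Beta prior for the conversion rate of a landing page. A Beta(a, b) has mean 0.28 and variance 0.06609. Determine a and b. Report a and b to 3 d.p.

By moment matching, a+b = μ(1−μ)/σ² − 1 = (0.28·0.72)/0.06609 − 1 = 3.0504 − 1 = 2.0504.
Since a/(a+b) = μ, a = 0.28·2.0504 = 0.574 and b = 0.72·2.0504 = 1.476.

a = 0.574, b = 1.476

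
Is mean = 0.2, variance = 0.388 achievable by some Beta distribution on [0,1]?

No

A Beta with mean μ has variance μ(1−μ)/(α+β+1) < μ(1−μ).
Here μ(1−μ) = 0.2×0.8 = 0.16, and 0.388 ≥ 0.16.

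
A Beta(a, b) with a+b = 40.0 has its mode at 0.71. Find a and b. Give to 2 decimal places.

Since the density peak of Beta(a,b) is at (a−1)/(a+b−2),
a = 1 + 0.71(40.0−2) = 27.98 and b = 40.0 − 27.98 = 12.02.

a = 27.98, b = 12.02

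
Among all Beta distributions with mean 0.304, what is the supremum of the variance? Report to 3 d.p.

0.212

For fixed mean μ the Beta variance is μ(1−μ)/(α+β+1), increasing as α+β decreases.
Its least upper bound (not attained) is μ(1−μ) = 0.304·0.696 = 0.212.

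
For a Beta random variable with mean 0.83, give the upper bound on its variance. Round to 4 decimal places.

0.1411

For fixed mean μ the Beta variance is μ(1−μ)/(α+β+1), increasing as α+β decreases.
Its least upper bound (not attained) is μ(1−μ) = 0.83·0.17 = 0.1411.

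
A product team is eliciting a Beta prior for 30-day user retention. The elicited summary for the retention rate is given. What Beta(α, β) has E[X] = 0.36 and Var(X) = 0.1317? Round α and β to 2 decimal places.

Let s = α+β. The Beta variance is μ(1−μ)/(s+1).
So s+1 = μ(1−μ)/σ² = (0.36×0.64)/0.1317 = 0.2304/0.1317 = 1.7494, giving s = 0.7494.
Then α = μs = 0.36×0.7494 = 0.27 and β = (1−μ)s = 0.64×0.7494 = 0.48.

α = 0.27, β = 0.48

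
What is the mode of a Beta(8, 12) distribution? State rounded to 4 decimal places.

With α,β > 1, mode = (α−1)/(α+β−2) = 7/18 = 0.3889.

0.3889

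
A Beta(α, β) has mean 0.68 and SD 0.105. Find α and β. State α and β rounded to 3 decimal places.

α = 12.741, β = 5.996

σ² = 0.105² = 0.011025.
With s = α+β, Var = μ(1−μ)/(s+1), so s+1 = (0.68×0.32)/0.011025 = 19.7370 and s = 18.7370.
α = μs = 12.741, β = (1−μ)s = 5.996.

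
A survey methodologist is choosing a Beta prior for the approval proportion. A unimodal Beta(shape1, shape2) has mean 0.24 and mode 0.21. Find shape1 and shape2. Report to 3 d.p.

shape1 = 4.640, shape2 = 14.693

With s = shape1+shape2: μ = shape1/s and mode = (shape1−1)/(s−2). Eliminating shape1 = μs,
μs − 1 = m(s−2) ⇒ s(μ−m) = 1−2m ⇒ s = 0.58/0.03 = 19.3333.
So shape1 = μs = 4.640, shape2 = (1−μ)s = 14.693.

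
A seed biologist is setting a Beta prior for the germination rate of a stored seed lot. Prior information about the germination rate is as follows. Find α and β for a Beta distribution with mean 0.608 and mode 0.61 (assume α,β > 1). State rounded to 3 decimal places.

α = 66.880, β = 43.120

With s = α+β: μ = α/s and mode = (α−1)/(s−2). Eliminating α = μs,
μs − 1 = m(s−2) ⇒ s(μ−m) = 1−2m ⇒ s = -0.22/-0.002 = 110.0000.
So α = μs = 66.880, β = (1−μ)s = 43.120.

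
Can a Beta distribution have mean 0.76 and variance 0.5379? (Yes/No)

The Beta variance bound is σ² < μ(1−μ).
Here μ(1−μ) = 0.76×0.24 = 0.1824, and 0.5379 ≥ 0.1824.

No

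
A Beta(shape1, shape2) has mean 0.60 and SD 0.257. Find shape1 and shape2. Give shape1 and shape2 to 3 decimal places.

First σ² = 0.066049. Setting shape1 = μn, shape2 = (1−μ)n with n = shape1+shape2,
μ(1−μ)/(n+1) = 0.066049 ⇒ n+1 = 0.2400/0.066049 = 3.6337 ⇒ n = 2.6337.
Hence shape1 = 0.60×2.6337 = 1.580, shape2 = 0.40×2.6337 = 1.053.

shape1 = 1.580, shape2 = 1.053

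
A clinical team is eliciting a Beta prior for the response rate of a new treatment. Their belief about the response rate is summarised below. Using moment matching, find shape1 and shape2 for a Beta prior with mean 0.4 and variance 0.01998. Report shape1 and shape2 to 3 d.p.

Let s = shape1+shape2. The Beta variance is μ(1−μ)/(s+1).
So s+1 = μ(1−μ)/σ² = (0.4×0.6)/0.01998 = 0.24/0.01998 = 12.0120, giving s = 11.0120.
Then shape1 = μs = 0.4×11.0120 = 4.405 and shape2 = (1−μ)s = 0.6×11.0120 = 6.607.

shape1 = 4.405, shape2 = 6.607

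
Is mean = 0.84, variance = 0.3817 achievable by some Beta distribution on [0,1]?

No

For any Beta, Var(X) < E[X]·(1−E[X]).
Here μ(1−μ) = 0.84×0.16 = 0.1344, and 0.3817 ≥ 0.1344.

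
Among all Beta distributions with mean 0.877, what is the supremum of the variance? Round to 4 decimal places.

For fixed mean μ the Beta variance is μ(1−μ)/(α+β+1), increasing as α+β decreases.
Its least upper bound (not attained) is μ(1−μ) = 0.877·0.123 = 0.1079.

0.1079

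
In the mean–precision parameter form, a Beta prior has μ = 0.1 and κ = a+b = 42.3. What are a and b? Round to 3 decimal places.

Split κ in proportion μ : (1−μ): a = 0.1·42.3 = 4.230, b = 42.3 − 4.230 = 38.070.

a = 4.230, b = 38.070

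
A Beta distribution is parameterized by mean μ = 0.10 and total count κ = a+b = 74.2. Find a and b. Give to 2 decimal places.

Split κ in proportion μ : (1−μ): a = 0.10·74.2 = 7.42, b = 74.2 − 7.42 = 66.78.

a = 7.42, b = 66.78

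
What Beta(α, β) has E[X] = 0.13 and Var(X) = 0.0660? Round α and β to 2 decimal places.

α = 0.09, β = 0.62

Write ν = α+β; then α = μν and Var = μ(1−μ)/(ν+1).
ν = μ(1−μ)/Var − 1 = 0.1131/0.0660 − 1 = 0.7136.
α = 0.13·0.7136 = 0.09, β = 0.87·0.7136 = 0.62.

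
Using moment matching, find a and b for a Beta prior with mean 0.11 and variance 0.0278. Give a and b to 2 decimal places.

Let s = a+b. The Beta variance is μ(1−μ)/(s+1).
So s+1 = μ(1−μ)/σ² = (0.11×0.89)/0.0278 = 0.0979/0.0278 = 3.5216, giving s = 2.5216.
Then a = μs = 0.11×2.5216 = 0.28 and b = (1−μ)s = 0.89×2.5216 = 2.24.

a = 0.28, b = 2.24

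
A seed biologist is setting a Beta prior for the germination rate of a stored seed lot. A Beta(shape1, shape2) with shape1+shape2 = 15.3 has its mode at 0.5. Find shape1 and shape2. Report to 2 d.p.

shape1 = 7.65, shape2 = 7.65

For shape1,shape2>1 the mode is (shape1−1)/(shape1+shape2−2), so shape1 = mode·(κ−2)+1 = 0.5×13.3+1 = 7.65.
And shape2 = (1−mode)·(κ−2)+1 = 0.5×13.3+1 = 7.65.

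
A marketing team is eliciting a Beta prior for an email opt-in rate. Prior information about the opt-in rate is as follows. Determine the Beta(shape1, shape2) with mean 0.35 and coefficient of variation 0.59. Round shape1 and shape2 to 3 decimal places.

Var = (CV·μ)² = (0.59×0.35)² = 0.042642.
shape1+shape2 = μ(1−μ)/Var − 1 = 0.2275/0.042642 − 1 = 4.3351.
Thus shape1 = 0.35·4.3351 = 1.517 and shape2 = 0.65·4.3351 = 2.818.

shape1 = 1.517, shape2 = 2.818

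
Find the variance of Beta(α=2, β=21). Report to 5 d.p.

Var = αβ/[(α+β)²(α+β+1)] = (2×21)/(23²×24) = 42/12696 = 0.00331.

0.00331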